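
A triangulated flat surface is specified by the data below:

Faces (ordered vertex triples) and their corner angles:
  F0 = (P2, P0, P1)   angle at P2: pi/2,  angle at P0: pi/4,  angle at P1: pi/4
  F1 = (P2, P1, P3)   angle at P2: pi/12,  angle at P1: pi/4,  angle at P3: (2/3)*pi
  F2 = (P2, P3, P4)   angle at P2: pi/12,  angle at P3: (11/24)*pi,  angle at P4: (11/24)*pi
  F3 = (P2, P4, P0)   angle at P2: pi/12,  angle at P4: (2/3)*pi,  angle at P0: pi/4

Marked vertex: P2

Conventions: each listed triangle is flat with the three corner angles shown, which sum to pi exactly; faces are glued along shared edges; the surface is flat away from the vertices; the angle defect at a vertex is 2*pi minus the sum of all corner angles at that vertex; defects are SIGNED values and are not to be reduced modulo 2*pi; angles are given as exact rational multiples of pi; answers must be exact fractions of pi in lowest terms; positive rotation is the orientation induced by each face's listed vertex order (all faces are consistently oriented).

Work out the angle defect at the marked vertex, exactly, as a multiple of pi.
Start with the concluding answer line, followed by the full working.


Answer: defect(P2) = (5/4)*pi

Sum of corner angles at P2: (3/4)*pi
defect = 2*pi - (3/4)*pi


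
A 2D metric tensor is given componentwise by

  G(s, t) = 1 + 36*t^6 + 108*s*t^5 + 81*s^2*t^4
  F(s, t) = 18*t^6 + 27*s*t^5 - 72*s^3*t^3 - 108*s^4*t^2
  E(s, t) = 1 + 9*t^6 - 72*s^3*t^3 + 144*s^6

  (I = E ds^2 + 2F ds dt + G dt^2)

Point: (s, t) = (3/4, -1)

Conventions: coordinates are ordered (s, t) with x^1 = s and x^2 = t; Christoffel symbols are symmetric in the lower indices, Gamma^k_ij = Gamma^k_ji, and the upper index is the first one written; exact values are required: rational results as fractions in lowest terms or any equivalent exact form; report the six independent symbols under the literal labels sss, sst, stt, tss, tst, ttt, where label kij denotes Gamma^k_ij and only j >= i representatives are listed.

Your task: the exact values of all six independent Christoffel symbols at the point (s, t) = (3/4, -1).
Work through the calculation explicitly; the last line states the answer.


E = 16897/256, F = -387/64, G = 25/16 at the point
E_s = 10449/32, E_t = -1161/8, F_s = -351/4, F_t = -945/32, G_s = 27/2, G_t = 27/4
EG - F^2 = 17041/256;  g^inv = (256/17041) * [[25/16, 387/64], [387/64, 16897/256]]
first-kind symbols [ij,l] = (1/2)(d_i g_jl + d_j g_il - d_l g_ij): [ss,s] = E_s/2 = 10449/64, [ss,t] = F_s - E_t/2 = -243/16, [st,s] = E_t/2 = -1161/16, [st,t] = G_s/2 = 27/4, [tt,s] = F_t - G_s/2 = -1161/32, [tt,t] = G_t/2 = 27/8
Gamma^s_ij = (G*[ij,s] - F*[ij,t])/(EG - F^2), Gamma^t_ij = (E*[ij,t] - F*[ij,s])/(EG - F^2)

Answer: Gamma_sss = 41796/17041, Gamma_sst = -18576/17041, Gamma_stt = -9288/17041, Gamma_tss = -3888/17041, Gamma_tst = 1728/17041, Gamma_ttt = 864/17041


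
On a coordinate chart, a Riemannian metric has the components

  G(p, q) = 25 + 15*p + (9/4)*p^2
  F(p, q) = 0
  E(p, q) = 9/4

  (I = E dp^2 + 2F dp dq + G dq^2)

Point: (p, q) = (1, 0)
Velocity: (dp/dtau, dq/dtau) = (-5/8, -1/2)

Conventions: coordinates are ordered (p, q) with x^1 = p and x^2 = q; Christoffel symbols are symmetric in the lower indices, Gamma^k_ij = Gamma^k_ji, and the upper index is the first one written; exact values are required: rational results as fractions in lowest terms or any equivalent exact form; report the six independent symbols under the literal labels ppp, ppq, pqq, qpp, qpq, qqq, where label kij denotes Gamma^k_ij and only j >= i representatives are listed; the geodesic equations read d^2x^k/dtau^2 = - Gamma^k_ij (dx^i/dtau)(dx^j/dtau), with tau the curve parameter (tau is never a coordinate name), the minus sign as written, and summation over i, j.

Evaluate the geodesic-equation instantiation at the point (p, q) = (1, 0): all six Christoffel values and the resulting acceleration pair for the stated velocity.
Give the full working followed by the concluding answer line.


E = 9/4, F = 0, G = 169/4 at the point
E_p = 0, E_q = 0, F_p = 0, F_q = 0, G_p = 39/2, G_q = 0
EG - F^2 = 1521/16;  g^inv = (16/1521) * [[169/4, 0], [0, 9/4]]
first-kind symbols [ij,l] = (1/2)(d_i g_jl + d_j g_il - d_l g_ij): [pp,p] = E_p/2 = 0, [pp,q] = F_p - E_q/2 = 0, [pq,p] = E_q/2 = 0, [pq,q] = G_p/2 = 39/4, [qq,p] = F_q - G_p/2 = -39/4, [qq,q] = G_q/2 = 0
Gamma^p_ij = (G*[ij,p] - F*[ij,q])/(EG - F^2), Gamma^q_ij = (E*[ij,q] - F*[ij,p])/(EG - F^2)
Gamma_ppp = 0, Gamma_ppq = 0, Gamma_pqq = -13/3, Gamma_qpp = 0, Gamma_qpq = 3/13, Gamma_qqq = 0
d^2p/dtau^2 = -(Gamma_ppp*(-5/8)^2 + 2*Gamma_ppq*(-5/8)*(-1/2) + Gamma_pqq*(-1/2)^2) = 13/12
d^2q/dtau^2 = -(Gamma_qpp*(-5/8)^2 + 2*Gamma_qpq*(-5/8)*(-1/2) + Gamma_qqq*(-1/2)^2) = -15/104

Answer: Gamma_ppp = 0, Gamma_ppq = 0, Gamma_pqq = -13/3, Gamma_qpp = 0, Gamma_qpq = 3/13, Gamma_qqq = 0; accelerations (d^2p/dtau^2, d^2q/dtau^2) = (13/12, -15/104)


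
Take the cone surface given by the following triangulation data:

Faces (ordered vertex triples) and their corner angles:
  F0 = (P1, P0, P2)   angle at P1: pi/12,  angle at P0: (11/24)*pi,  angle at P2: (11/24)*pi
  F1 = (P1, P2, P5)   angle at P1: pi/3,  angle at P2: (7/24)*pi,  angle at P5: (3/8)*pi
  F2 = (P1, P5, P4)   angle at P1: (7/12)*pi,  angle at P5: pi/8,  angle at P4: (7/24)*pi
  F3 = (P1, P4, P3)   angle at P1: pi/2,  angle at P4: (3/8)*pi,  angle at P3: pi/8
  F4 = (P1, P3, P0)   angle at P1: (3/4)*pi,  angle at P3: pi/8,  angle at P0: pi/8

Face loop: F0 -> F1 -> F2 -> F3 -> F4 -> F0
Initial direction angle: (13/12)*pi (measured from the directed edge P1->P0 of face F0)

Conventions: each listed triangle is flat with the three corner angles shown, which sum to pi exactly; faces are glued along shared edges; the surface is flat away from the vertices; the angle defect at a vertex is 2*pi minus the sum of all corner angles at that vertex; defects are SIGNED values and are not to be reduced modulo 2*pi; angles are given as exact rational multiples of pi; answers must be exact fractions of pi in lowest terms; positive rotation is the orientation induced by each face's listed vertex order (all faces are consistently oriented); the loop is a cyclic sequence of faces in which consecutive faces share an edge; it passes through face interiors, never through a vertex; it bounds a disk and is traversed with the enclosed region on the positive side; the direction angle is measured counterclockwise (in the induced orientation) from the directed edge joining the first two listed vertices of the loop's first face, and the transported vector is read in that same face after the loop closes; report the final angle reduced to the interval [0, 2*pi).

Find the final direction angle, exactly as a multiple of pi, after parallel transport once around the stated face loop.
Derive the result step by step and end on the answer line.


enclosed vertex P1: corner angles sum to (9/4)*pi, defect = 2*pi - (9/4)*pi = -pi/4
the rotation equals the total enclosed defect, so the final angle is initial + defects (mod 2*pi)
final angle = (13/12)*pi - pi/4 = (5/6)*pi (mod 2*pi)

Answer: final direction angle = (5/6)*pi


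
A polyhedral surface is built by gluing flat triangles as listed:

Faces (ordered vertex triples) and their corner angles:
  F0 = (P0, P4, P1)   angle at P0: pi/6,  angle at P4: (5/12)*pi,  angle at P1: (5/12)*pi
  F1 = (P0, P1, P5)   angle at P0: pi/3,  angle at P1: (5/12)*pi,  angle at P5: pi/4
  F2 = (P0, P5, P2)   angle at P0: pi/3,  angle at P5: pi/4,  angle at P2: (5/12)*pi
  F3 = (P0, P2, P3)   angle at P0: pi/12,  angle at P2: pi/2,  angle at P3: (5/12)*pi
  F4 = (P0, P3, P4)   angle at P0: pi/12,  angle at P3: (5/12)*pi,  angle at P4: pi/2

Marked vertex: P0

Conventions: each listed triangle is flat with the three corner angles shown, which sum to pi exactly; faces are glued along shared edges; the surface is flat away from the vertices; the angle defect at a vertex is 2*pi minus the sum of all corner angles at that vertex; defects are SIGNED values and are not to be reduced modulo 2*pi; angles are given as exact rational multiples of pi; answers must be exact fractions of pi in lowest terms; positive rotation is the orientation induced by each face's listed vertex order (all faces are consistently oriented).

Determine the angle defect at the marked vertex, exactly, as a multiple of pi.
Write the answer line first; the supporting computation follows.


Answer: defect(P0) = pi

Sum of corner angles at P0: pi
defect = 2*pi - pi


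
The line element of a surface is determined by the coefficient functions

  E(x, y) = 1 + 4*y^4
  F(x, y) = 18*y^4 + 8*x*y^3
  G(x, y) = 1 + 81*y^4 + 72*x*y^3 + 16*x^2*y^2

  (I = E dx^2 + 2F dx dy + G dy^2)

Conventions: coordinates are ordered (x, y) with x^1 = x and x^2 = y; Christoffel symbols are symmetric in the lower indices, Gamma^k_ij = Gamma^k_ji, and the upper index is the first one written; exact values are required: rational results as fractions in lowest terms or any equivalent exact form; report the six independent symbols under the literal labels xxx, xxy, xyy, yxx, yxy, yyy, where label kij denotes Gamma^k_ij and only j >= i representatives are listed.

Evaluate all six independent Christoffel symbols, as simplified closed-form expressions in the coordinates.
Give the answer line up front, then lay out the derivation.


Answer: Gamma_xxx = 0, Gamma_xxy = 8*y^3/(16*x^2*y^2 + 72*x*y^3 + 85*y^4 + 1), Gamma_xyy = (8*x*y^2 + 36*y^3)/(16*x^2*y^2 + 72*x*y^3 + 85*y^4 + 1), Gamma_yxx = 0, Gamma_yxy = (16*x*y^2 + 36*y^3)/(16*x^2*y^2 + 72*x*y^3 + 85*y^4 + 1), Gamma_yyy = (16*x^2*y + 108*x*y^2 + 162*y^3)/(16*x^2*y^2 + 72*x*y^3 + 85*y^4 + 1)

E = 1 + 4*y^4; F = 18*y^4 + 8*x*y^3; G = 1 + 81*y^4 + 72*x*y^3 + 16*x^2*y^2
Gamma^k_ij = (1/2) g^{kl} (d_i g_jl + d_j g_il - d_l g_ij), with g^inv = (1/(EG-F^2)) [[G, -F], [-F, E]]
first partials: E_x = 0, E_y = 16*y^3, F_x = 8*y^3, F_y = 72*y^3 + 24*x*y^2, G_x = 72*y^3 + 32*x*y^2, G_y = 324*y^3 + 216*x*y^2 + 32*x^2*y
D = EG - F^2 = 1 + 85*y^4 + 72*x*y^3 + 16*x^2*y^2
expanded: Gamma^x_xx = (G E_x - 2F F_x + F E_y)/(2D), Gamma^x_xy = (G E_y - F G_x)/(2D), Gamma^x_yy = (2G F_y - G G_x - F G_y)/(2D), Gamma^y_xx = (2E F_x - E E_y - F E_x)/(2D), Gamma^y_xy = (E G_x - F E_y)/(2D), Gamma^y_yy = (E G_y - 2F F_y + F G_x)/(2D); substitute and cancel common factors


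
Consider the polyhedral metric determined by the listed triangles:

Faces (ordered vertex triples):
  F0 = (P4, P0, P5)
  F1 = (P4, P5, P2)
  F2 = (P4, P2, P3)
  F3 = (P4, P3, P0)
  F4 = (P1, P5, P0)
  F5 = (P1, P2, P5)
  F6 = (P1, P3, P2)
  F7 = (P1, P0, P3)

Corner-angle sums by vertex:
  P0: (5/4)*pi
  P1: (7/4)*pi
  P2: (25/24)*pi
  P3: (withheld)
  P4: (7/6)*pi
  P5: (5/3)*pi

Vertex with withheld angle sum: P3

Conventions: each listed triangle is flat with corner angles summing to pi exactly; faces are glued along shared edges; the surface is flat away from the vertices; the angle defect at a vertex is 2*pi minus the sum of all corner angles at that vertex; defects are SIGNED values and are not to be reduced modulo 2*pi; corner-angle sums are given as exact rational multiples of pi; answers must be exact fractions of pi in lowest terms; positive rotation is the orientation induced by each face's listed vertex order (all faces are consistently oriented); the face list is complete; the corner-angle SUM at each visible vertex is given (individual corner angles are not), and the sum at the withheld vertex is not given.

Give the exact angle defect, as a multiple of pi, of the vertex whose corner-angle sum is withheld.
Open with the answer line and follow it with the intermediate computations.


Answer: defect(P3) = (7/8)*pi

V = 6, E = 12, F = 8; chi = V - E + F = 2
Gauss-Bonnet: total defect = 2*pi*chi = 4*pi; visible defects sum to (25/8)*pi


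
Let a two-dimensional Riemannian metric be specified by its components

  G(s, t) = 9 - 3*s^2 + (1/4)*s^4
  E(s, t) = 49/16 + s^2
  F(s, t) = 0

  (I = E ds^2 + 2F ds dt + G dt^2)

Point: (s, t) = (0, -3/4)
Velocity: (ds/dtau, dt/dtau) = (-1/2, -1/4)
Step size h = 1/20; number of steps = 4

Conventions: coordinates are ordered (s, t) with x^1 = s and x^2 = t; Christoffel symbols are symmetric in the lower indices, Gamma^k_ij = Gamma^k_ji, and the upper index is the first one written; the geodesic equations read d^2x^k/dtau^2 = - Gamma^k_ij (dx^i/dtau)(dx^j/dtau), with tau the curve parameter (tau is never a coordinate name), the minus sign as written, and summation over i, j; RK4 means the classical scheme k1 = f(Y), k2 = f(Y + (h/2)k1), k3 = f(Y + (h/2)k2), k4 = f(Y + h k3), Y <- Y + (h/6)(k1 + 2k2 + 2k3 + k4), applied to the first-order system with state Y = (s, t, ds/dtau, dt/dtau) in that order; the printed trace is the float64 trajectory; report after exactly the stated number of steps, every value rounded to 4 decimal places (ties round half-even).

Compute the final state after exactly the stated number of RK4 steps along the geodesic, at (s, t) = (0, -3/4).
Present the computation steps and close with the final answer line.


f(Y) = (ds/dtau, dt/dtau, -Gamma^s_ij Y'^i Y'^j, -Gamma^t_ij Y'^i Y'^j) with the Gammas evaluated at the stage position; h = 0.050000; intermediate values shown to 6 dp
step 0: s = 0.0000, t = -0.7500, ds/dtau = -0.5000, dt/dtau = -0.2500
step 1:
  k1: at (s, t) = (0.000000, -0.750000), (ds/dtau, dt/dtau) = (-0.500000, -0.250000); Gamma_sss = 0.000000, Gamma_sst = 0.000000, Gamma_stt = 0.000000, Gamma_tss = 0.000000, Gamma_tst = 0.000000, Gamma_ttt = 0.000000; k1 = (-0.500000, -0.250000, 0.000000, 0.000000)
  k2: at (s, t) = (-0.012500, -0.756250), (ds/dtau, dt/dtau) = (-0.500000, -0.250000); Gamma_sss = -0.004081, Gamma_sst = 0.000000, Gamma_stt = -0.012244, Gamma_tss = 0.000000, Gamma_tst = 0.004167, Gamma_ttt = 0.000000; k2 = (-0.500000, -0.250000, 0.001786, -0.001042)
  k3: at (s, t) = (-0.012500, -0.756250), (ds/dtau, dt/dtau) = (-0.499955, -0.250026); Gamma_sss = -0.004081, Gamma_sst = 0.000000, Gamma_stt = -0.012244, Gamma_tss = 0.000000, Gamma_tst = 0.004167, Gamma_ttt = 0.000000; k3 = (-0.499955, -0.250026, 0.001786, -0.001042)
  k4: at (s, t) = (-0.024998, -0.762501), (ds/dtau, dt/dtau) = (-0.499911, -0.250052); Gamma_sss = -0.008161, Gamma_sst = 0.000000, Gamma_stt = -0.024480, Gamma_tss = 0.000000, Gamma_tst = 0.008333, Gamma_ttt = 0.000000; k4 = (-0.499911, -0.250052, 0.003570, -0.002083)
  Y <- Y + (h/6)(k1 + 2k2 + 2k3 + k4): s = -0.0250, t = -0.7625, ds/dtau = -0.4999, dt/dtau = -0.2501
step 2:
  k1: at (s, t) = (-0.024999, -0.762501), (ds/dtau, dt/dtau) = (-0.499911, -0.250052); Gamma_sss = -0.008161, Gamma_sst = 0.000000, Gamma_stt = -0.024481, Gamma_tss = 0.000000, Gamma_tst = 0.008334, Gamma_ttt = 0.000000; k1 = (-0.499911, -0.250052, 0.003570, -0.002083)
  k2: at (s, t) = (-0.037496, -0.768752), (ds/dtau, dt/dtau) = (-0.499821, -0.250104); Gamma_sss = -0.012238, Gamma_sst = 0.000000, Gamma_stt = -0.036706, Gamma_tss = 0.000000, Gamma_tst = 0.012502, Gamma_ttt = 0.000000; k2 = (-0.499821, -0.250104, 0.005353, -0.003126)
  k3: at (s, t) = (-0.037494, -0.768753), (ds/dtau, dt/dtau) = (-0.499777, -0.250130); Gamma_sss = -0.012237, Gamma_sst = 0.000000, Gamma_stt = -0.036703, Gamma_tss = 0.000000, Gamma_tst = 0.012501, Gamma_ttt = 0.000000; k3 = (-0.499777, -0.250130, 0.005353, -0.003125)
  k4: at (s, t) = (-0.049987, -0.775007), (ds/dtau, dt/dtau) = (-0.499643, -0.250208); Gamma_sss = -0.016309, Gamma_sst = 0.000000, Gamma_stt = -0.048907, Gamma_tss = 0.000000, Gamma_tst = 0.016669, Gamma_ttt = 0.000000; k4 = (-0.499643, -0.250208, 0.007133, -0.004168)
  Y <- Y + (h/6)(k1 + 2k2 + 2k3 + k4): s = -0.0500, t = -0.7750, ds/dtau = -0.4996, dt/dtau = -0.2502
step 3:
  k1: at (s, t) = (-0.049988, -0.775007), (ds/dtau, dt/dtau) = (-0.499643, -0.250208); Gamma_sss = -0.016309, Gamma_sst = 0.000000, Gamma_stt = -0.048908, Gamma_tss = 0.000000, Gamma_tst = 0.016670, Gamma_ttt = 0.000000; k1 = (-0.499643, -0.250208, 0.007133, -0.004168)
  k2: at (s, t) = (-0.062479, -0.781262), (ds/dtau, dt/dtau) = (-0.499465, -0.250313); Gamma_sss = -0.020375, Gamma_sst = 0.000000, Gamma_stt = -0.061086, Gamma_tss = 0.000000, Gamma_tst = 0.020840, Gamma_ttt = 0.000000; k2 = (-0.499465, -0.250313, 0.008910, -0.005211)
  k3: at (s, t) = (-0.062475, -0.781265), (ds/dtau, dt/dtau) = (-0.499420, -0.250339); Gamma_sss = -0.020374, Gamma_sst = 0.000000, Gamma_stt = -0.061082, Gamma_tss = 0.000000, Gamma_tst = 0.020838, Gamma_ttt = 0.000000; k3 = (-0.499420, -0.250339, 0.008910, -0.005211)
  k4: at (s, t) = (-0.074959, -0.787524), (ds/dtau, dt/dtau) = (-0.499198, -0.250469); Gamma_sss = -0.024432, Gamma_sst = 0.000000, Gamma_stt = -0.073226, Gamma_tss = 0.000000, Gamma_tst = 0.025010, Gamma_ttt = 0.000000; k4 = (-0.499198, -0.250469, 0.010682, -0.006254)
  Y <- Y + (h/6)(k1 + 2k2 + 2k3 + k4): s = -0.0750, t = -0.7875, ds/dtau = -0.4992, dt/dtau = -0.2505
step 4:
  k1: at (s, t) = (-0.074960, -0.787523), (ds/dtau, dt/dtau) = (-0.499198, -0.250469); Gamma_sss = -0.024432, Gamma_sst = 0.000000, Gamma_stt = -0.073227, Gamma_tss = 0.000000, Gamma_tst = 0.025010, Gamma_ttt = 0.000000; k1 = (-0.499198, -0.250469, 0.010682, -0.006254)
  k2: at (s, t) = (-0.087440, -0.793785), (ds/dtau, dt/dtau) = (-0.498931, -0.250625); Gamma_sss = -0.028481, Gamma_sst = 0.000000, Gamma_stt = -0.085333, Gamma_tss = 0.000000, Gamma_tst = 0.029184, Gamma_ttt = 0.000000; k2 = (-0.498931, -0.250625, 0.012450, -0.007299)
  k3: at (s, t) = (-0.087433, -0.793789), (ds/dtau, dt/dtau) = (-0.498886, -0.250651); Gamma_sss = -0.028479, Gamma_sst = 0.000000, Gamma_stt = -0.085327, Gamma_tss = 0.000000, Gamma_tst = 0.029182, Gamma_ttt = 0.000000; k3 = (-0.498886, -0.250651, 0.012449, -0.007298)
  k4: at (s, t) = (-0.099904, -0.800056), (ds/dtau, dt/dtau) = (-0.498575, -0.250834); Gamma_sss = -0.032516, Gamma_sst = 0.000000, Gamma_stt = -0.097385, Gamma_tss = 0.000000, Gamma_tst = 0.033357, Gamma_ttt = 0.000000; k4 = (-0.498575, -0.250834, 0.014210, -0.008343)
  Y <- Y + (h/6)(k1 + 2k2 + 2k3 + k4): s = -0.0999, t = -0.8001, ds/dtau = -0.4986, dt/dtau = -0.2508

Answer: s = -0.0999, t = -0.8001, ds/dtau = -0.4986, dt/dtau = -0.2508


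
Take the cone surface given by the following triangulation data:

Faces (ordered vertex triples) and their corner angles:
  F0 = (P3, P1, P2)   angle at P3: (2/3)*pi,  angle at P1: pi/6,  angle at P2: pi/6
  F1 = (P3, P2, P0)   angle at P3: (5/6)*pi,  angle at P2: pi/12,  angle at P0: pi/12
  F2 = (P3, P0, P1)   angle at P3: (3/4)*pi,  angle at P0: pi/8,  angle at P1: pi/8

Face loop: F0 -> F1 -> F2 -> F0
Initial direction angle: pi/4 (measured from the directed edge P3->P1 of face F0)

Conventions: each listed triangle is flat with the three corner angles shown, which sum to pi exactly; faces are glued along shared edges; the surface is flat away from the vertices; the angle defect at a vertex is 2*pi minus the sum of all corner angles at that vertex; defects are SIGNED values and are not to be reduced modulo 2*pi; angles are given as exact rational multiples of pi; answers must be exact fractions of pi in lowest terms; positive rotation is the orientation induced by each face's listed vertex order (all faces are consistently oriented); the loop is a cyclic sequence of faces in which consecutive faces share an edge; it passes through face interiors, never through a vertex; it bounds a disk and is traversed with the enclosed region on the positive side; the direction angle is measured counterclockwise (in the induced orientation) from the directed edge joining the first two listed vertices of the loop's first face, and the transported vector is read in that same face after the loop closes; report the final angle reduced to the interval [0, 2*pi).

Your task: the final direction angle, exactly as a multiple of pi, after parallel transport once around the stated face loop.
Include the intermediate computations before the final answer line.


enclosed vertex P3: corner angles sum to (9/4)*pi, defect = 2*pi - (9/4)*pi = -pi/4
by Gauss-Bonnet the loop rotates the vector by the enclosed defect sum (positive orientation, mod 2*pi)
final angle = pi/4 - pi/4 = 0 (mod 2*pi)

Answer: final direction angle = 0


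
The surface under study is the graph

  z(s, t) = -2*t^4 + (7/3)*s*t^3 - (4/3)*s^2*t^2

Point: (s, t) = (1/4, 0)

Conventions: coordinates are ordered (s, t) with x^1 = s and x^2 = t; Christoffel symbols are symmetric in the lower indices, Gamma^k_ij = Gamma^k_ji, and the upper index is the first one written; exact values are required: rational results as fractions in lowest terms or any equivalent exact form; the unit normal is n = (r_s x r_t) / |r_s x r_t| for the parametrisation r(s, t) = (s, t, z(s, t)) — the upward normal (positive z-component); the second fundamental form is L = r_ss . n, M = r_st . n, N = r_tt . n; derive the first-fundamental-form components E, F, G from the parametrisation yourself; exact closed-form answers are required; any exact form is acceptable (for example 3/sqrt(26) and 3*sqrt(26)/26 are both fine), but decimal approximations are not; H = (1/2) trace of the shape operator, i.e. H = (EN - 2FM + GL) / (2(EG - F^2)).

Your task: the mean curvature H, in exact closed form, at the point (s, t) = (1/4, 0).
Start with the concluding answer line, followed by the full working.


Answer: H = -1/12

z_s = 0, z_t = 0, z_ss = 0, z_st = 0, z_tt = -1/6
E = 1, F = 0, G = 1; answer radicand W^2 = 1
unnormalised second-form numerators: l = 0, m = 0, n = -1/6; L = l/sqrt(1), and similarly M = m/sqrt(W^2), N = n/sqrt(W^2)
H = (E*n - 2*F*m + G*l) / (2*(EG - F^2)*sqrt(W^2)); E*n - 2*F*m + G*l = -1/6, EG - F^2 = 1, so H = (-1/12)/sqrt(1)


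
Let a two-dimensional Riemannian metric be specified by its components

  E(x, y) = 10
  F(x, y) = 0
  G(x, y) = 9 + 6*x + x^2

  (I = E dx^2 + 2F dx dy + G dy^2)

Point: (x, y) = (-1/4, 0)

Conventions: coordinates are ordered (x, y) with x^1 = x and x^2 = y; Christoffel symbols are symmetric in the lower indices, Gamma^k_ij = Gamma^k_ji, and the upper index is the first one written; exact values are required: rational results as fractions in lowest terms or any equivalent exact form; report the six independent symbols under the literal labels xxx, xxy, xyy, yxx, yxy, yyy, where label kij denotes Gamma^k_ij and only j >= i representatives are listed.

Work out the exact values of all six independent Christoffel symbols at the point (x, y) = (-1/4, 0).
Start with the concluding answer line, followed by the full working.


Answer: Gamma_xxx = 0, Gamma_xxy = 0, Gamma_xyy = -11/40, Gamma_yxx = 0, Gamma_yxy = 4/11, Gamma_yyy = 0

E = 10, F = 0, G = 121/16 at the point
E_x = 0, E_y = 0, F_x = 0, F_y = 0, G_x = 11/2, G_y = 0
EG - F^2 = 605/8;  g^inv = (8/605) * [[121/16, 0], [0, 10]]
first-kind symbols [ij,l] = (1/2)(d_i g_jl + d_j g_il - d_l g_ij): [xx,x] = E_x/2 = 0, [xx,y] = F_x - E_y/2 = 0, [xy,x] = E_y/2 = 0, [xy,y] = G_x/2 = 11/4, [yy,x] = F_y - G_x/2 = -11/4, [yy,y] = G_y/2 = 0
Gamma^x_ij = (G*[ij,x] - F*[ij,y])/(EG - F^2), Gamma^y_ij = (E*[ij,y] - F*[ij,x])/(EG - F^2)


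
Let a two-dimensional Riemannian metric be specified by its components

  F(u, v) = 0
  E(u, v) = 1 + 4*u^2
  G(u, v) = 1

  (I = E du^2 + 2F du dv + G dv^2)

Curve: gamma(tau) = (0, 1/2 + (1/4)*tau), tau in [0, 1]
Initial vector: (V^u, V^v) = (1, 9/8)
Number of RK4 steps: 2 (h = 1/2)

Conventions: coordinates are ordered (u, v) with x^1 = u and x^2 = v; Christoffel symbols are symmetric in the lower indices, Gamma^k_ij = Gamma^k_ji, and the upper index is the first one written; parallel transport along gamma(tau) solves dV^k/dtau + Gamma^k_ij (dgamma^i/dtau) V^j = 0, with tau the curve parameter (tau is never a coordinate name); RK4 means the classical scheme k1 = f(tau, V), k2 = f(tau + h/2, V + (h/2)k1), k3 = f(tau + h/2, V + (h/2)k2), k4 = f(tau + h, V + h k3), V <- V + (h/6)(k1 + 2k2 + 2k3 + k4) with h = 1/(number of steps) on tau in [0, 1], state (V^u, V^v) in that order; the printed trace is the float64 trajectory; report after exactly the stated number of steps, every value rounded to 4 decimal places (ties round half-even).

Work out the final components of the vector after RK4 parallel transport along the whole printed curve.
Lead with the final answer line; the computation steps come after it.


Answer: V^u = 1.0000, V^v = 1.1250

gamma'(tau) = (0, 1/4); f(tau, V)^k = -Gamma^k_ij(gamma(tau)) gamma'^i(tau) V^j; h = 1/2; intermediate values shown to 6 dp
curve data and Christoffel symbols at the stage parameters:
  tau = 0.000000: gamma = (0.000000, 0.500000), gamma' = (0.000000, 0.250000); Gamma_uuu = 0.000000, Gamma_uuv = 0.000000, Gamma_uvv = 0.000000, Gamma_vuu = 0.000000, Gamma_vuv = 0.000000, Gamma_vvv = 0.000000
  tau = 0.250000: gamma = (0.000000, 0.562500), gamma' = (0.000000, 0.250000); Gamma_uuu = 0.000000, Gamma_uuv = 0.000000, Gamma_uvv = 0.000000, Gamma_vuu = 0.000000, Gamma_vuv = 0.000000, Gamma_vvv = 0.000000
  tau = 0.500000: gamma = (0.000000, 0.625000), gamma' = (0.000000, 0.250000); Gamma_uuu = 0.000000, Gamma_uuv = 0.000000, Gamma_uvv = 0.000000, Gamma_vuu = 0.000000, Gamma_vuv = 0.000000, Gamma_vvv = 0.000000
  tau = 0.750000: gamma = (0.000000, 0.687500), gamma' = (0.000000, 0.250000); Gamma_uuu = 0.000000, Gamma_uuv = 0.000000, Gamma_uvv = 0.000000, Gamma_vuu = 0.000000, Gamma_vuv = 0.000000, Gamma_vvv = 0.000000
  tau = 1.000000: gamma = (0.000000, 0.750000), gamma' = (0.000000, 0.250000); Gamma_uuu = 0.000000, Gamma_uuv = 0.000000, Gamma_uvv = 0.000000, Gamma_vuu = 0.000000, Gamma_vuv = 0.000000, Gamma_vvv = 0.000000
step 0: V^u = 1.0000, V^v = 1.1250
step 1: k1 = (0.000000, 0.000000), k2 = (0.000000, 0.000000), k3 = (0.000000, 0.000000), k4 = (0.000000, 0.000000); V <- V + (h/6)(k1 + 2k2 + 2k3 + k4): V^u = 1.0000, V^v = 1.1250
step 2: k1 = (0.000000, 0.000000), k2 = (0.000000, 0.000000), k3 = (0.000000, 0.000000), k4 = (0.000000, 0.000000); V <- V + (h/6)(k1 + 2k2 + 2k3 + k4): V^u = 1.0000, V^v = 1.1250


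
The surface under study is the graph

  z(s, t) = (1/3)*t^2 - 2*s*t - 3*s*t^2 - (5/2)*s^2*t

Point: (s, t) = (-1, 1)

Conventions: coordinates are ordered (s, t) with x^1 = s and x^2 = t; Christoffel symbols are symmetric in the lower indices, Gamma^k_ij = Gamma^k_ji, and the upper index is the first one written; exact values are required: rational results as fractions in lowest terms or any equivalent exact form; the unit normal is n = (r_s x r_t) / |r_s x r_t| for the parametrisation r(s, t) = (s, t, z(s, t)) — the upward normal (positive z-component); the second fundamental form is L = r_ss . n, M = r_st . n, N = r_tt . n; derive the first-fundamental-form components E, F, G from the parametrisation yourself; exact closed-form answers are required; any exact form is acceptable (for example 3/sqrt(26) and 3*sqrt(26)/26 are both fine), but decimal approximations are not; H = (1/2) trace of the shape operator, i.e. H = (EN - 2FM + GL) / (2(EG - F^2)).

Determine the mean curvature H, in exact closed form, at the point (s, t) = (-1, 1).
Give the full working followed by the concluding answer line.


z_s = 0, z_t = 37/6, z_ss = -5, z_st = -3, z_tt = 20/3
E = 1, F = 0, G = 1405/36; answer radicand W^2 = 1405/36
unnormalised second-form numerators: l = -5, m = -3, n = 20/3; L = l/sqrt(1405/36), and similarly M = m/sqrt(W^2), N = n/sqrt(W^2)
H = (E*n - 2*F*m + G*l) / (2*(EG - F^2)*sqrt(W^2)); E*n - 2*F*m + G*l = -6785/36, EG - F^2 = 1405/36, so H = (-1357/562)/sqrt(1405/36)

Answer: H = -4071*sqrt(1405)/394805


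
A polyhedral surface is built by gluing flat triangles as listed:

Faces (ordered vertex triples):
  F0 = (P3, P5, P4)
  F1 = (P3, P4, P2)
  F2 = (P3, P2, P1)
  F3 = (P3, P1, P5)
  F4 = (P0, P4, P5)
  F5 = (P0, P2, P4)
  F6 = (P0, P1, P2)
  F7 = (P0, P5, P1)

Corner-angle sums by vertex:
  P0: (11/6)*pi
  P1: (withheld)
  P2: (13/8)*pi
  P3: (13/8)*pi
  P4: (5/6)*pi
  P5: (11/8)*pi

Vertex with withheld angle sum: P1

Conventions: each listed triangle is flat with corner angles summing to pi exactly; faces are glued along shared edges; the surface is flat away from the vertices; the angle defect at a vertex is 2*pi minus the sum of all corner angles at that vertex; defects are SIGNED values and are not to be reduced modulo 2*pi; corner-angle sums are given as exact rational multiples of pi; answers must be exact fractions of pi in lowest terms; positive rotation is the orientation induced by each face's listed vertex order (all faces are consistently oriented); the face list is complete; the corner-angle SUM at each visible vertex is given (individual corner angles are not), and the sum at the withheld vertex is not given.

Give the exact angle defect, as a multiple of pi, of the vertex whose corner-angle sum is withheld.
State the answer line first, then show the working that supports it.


Answer: defect(P1) = (31/24)*pi

V = 6, E = 12, F = 8; chi = V - E + F = 2
Gauss-Bonnet: total defect = 2*pi*chi = 4*pi; visible defects sum to (65/24)*pi


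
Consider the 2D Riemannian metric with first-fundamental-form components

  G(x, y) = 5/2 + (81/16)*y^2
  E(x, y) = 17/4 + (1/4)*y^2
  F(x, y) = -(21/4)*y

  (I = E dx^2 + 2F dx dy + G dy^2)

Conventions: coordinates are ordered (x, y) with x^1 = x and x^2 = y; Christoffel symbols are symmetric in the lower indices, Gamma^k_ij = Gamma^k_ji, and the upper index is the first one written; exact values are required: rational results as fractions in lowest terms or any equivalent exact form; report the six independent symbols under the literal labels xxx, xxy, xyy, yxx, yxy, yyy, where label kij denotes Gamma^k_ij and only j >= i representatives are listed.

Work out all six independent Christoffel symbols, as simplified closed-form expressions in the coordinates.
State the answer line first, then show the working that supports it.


Answer: Gamma_xxx = -84*y^2/(81*y^4 - 347*y^2 + 680), Gamma_xxy = (81*y^3 + 40*y)/(81*y^4 - 347*y^2 + 680), Gamma_xyy = -840/(81*y^4 - 347*y^2 + 680), Gamma_yxx = (-4*y^3 - 68*y)/(81*y^4 - 347*y^2 + 680), Gamma_yxy = 84*y^2/(81*y^4 - 347*y^2 + 680), Gamma_yyy = (81*y^3 - 387*y)/(81*y^4 - 347*y^2 + 680)

E = 17/4 + (1/4)*y^2; F = -(21/4)*y; G = 5/2 + (81/16)*y^2
Gamma^k_ij = (1/2) g^{kl} (d_i g_jl + d_j g_il - d_l g_ij), with g^inv = (1/(EG-F^2)) [[G, -F], [-F, E]]
first partials: E_x = 0, E_y = (1/2)*y, F_x = 0, F_y = -21/4, G_x = 0, G_y = (81/8)*y
D = EG - F^2 = 85/8 - (347/64)*y^2 + (81/64)*y^4
expanded: Gamma^x_xx = (G E_x - 2F F_x + F E_y)/(2D), Gamma^x_xy = (G E_y - F G_x)/(2D), Gamma^x_yy = (2G F_y - G G_x - F G_y)/(2D), Gamma^y_xx = (2E F_x - E E_y - F E_x)/(2D), Gamma^y_xy = (E G_x - F E_y)/(2D), Gamma^y_yy = (E G_y - 2F F_y + F G_x)/(2D); substitute and cancel common factors


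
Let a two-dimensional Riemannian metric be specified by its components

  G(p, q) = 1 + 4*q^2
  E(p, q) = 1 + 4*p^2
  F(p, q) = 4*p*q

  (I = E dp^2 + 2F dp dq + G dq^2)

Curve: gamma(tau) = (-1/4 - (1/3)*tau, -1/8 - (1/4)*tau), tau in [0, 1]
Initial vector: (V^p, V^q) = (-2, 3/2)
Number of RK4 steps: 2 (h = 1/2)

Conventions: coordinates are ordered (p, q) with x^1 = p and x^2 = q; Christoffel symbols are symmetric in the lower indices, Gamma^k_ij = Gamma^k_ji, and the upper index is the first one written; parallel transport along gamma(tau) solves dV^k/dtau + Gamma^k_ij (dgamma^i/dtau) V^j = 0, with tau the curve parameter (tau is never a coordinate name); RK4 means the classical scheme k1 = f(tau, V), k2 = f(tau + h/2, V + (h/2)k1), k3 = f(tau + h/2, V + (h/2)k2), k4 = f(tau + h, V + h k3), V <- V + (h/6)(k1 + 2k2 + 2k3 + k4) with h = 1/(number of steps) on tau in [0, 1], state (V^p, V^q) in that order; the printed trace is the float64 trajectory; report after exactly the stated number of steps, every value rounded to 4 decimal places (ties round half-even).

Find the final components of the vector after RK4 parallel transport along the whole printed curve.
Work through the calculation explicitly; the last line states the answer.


gamma'(tau) = (-1/3, -1/4); f(tau, V)^k = -Gamma^k_ij(gamma(tau)) gamma'^i(tau) V^j; h = 1/2; intermediate values shown to 6 dp
curve data and Christoffel symbols at the stage parameters:
  tau = 0.000000: gamma = (-0.250000, -0.125000), gamma' = (-0.333333, -0.250000); Gamma_ppp = -0.761905, Gamma_ppq = 0.000000, Gamma_pqq = -0.761905, Gamma_qpp = -0.380952, Gamma_qpq = 0.000000, Gamma_qqq = -0.380952
  tau = 0.250000: gamma = (-0.333333, -0.187500), gamma' = (-0.333333, -0.250000); Gamma_ppp = -0.841183, Gamma_ppq = 0.000000, Gamma_pqq = -0.841183, Gamma_qpp = -0.473165, Gamma_qpq = 0.000000, Gamma_qqq = -0.473165
  tau = 0.500000: gamma = (-0.416667, -0.250000), gamma' = (-0.333333, -0.250000); Gamma_ppp = -0.857143, Gamma_ppq = 0.000000, Gamma_pqq = -0.857143, Gamma_qpp = -0.514286, Gamma_qpq = 0.000000, Gamma_qqq = -0.514286
  tau = 0.750000: gamma = (-0.500000, -0.312500), gamma' = (-0.333333, -0.250000); Gamma_ppp = -0.836601, Gamma_ppq = 0.000000, Gamma_pqq = -0.836601, Gamma_qpp = -0.522876, Gamma_qpq = 0.000000, Gamma_qqq = -0.522876
  tau = 1.000000: gamma = (-0.583333, -0.375000), gamma' = (-0.333333, -0.250000); Gamma_ppp = -0.798100, Gamma_ppq = 0.000000, Gamma_pqq = -0.798100, Gamma_qpp = -0.513064, Gamma_qpq = 0.000000, Gamma_qqq = -0.513064
step 0: V^p = -2.0000, V^q = 1.5000
step 1: k1 = (0.222222, 0.111111), k2 = (0.223926, 0.125958), k3 = (0.223026, 0.125452), k4 = (0.204698, 0.122819); V <- V + (h/6)(k1 + 2k2 + 2k3 + k4): V^p = -1.8899, V^q = 1.5614
step 2: k1 = (0.205396, 0.123237), k2 = (0.179710, 0.112319), k3 = (0.182072, 0.113795), k4 = (0.155676, 0.100078); V <- V + (h/6)(k1 + 2k2 + 2k3 + k4): V^p = -1.7995, V^q = 1.6177

Answer: V^p = -1.7995, V^q = 1.6177


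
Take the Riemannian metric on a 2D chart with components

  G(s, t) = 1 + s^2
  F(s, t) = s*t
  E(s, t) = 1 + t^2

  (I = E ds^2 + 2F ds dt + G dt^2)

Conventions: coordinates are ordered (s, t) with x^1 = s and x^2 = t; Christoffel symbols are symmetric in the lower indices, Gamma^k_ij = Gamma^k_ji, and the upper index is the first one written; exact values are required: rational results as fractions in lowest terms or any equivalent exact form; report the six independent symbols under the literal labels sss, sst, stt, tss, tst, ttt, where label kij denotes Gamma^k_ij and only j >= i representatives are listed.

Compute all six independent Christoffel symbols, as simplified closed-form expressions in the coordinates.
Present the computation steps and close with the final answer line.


E = 1 + t^2; F = s*t; G = 1 + s^2
Gamma^k_ij = (1/2) g^{kl} (d_i g_jl + d_j g_il - d_l g_ij), with g^inv = (1/(EG-F^2)) [[G, -F], [-F, E]]
first partials: E_s = 0, E_t = 2*t, F_s = t, F_t = s, G_s = 2*s, G_t = 0
D = EG - F^2 = 1 + t^2 + s^2
expanded: Gamma^s_ss = (G E_s - 2F F_s + F E_t)/(2D), Gamma^s_st = (G E_t - F G_s)/(2D), Gamma^s_tt = (2G F_t - G G_s - F G_t)/(2D), Gamma^t_ss = (2E F_s - E E_t - F E_s)/(2D), Gamma^t_st = (E G_s - F E_t)/(2D), Gamma^t_tt = (E G_t - 2F F_t + F G_s)/(2D); substitute and cancel common factors

Answer: Gamma_sss = 0, Gamma_sst = t/(s^2 + t^2 + 1), Gamma_stt = 0, Gamma_tss = 0, Gamma_tst = s/(s^2 + t^2 + 1), Gamma_ttt = 0


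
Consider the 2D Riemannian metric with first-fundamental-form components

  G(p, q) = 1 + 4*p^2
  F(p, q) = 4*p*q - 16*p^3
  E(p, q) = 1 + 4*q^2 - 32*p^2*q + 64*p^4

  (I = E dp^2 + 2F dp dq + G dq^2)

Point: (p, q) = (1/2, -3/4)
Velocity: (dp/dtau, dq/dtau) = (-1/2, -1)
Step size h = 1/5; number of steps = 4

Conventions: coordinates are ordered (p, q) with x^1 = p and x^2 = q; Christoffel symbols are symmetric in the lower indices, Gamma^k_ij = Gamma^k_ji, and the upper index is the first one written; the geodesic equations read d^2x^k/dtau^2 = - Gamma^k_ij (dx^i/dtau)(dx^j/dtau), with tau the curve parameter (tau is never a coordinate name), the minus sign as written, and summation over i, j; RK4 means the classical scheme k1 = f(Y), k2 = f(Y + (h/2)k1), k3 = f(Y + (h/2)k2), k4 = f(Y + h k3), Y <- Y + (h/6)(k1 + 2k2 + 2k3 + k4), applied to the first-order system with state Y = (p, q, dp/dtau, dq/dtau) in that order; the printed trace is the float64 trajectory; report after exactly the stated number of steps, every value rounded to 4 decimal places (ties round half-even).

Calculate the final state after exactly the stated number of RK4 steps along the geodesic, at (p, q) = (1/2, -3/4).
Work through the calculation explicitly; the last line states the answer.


f(Y) = (dp/dtau, dq/dtau, -Gamma^p_ij Y'^i Y'^j, -Gamma^q_ij Y'^i Y'^j) with the Gammas evaluated at the stage position; h = 0.200000; intermediate values shown to 6 dp
step 0: p = 0.5000, q = -0.7500, dp/dtau = -0.5000, dq/dtau = -1.0000
step 1:
  k1: at (p, q) = (0.500000, -0.750000), (dp/dtau, dq/dtau) = (-0.500000, -1.000000); Gamma_ppp = 1.964912, Gamma_ppq = -0.491228, Gamma_pqq = 0.000000, Gamma_qpp = -0.561404, Gamma_qpq = 0.140351, Gamma_qqq = 0.000000; k1 = (-0.500000, -1.000000, 0.000000, 0.000000)
  k2: at (p, q) = (0.450000, -0.850000), (dp/dtau, dq/dtau) = (-0.500000, -1.000000); Gamma_ppp = 1.862785, Gamma_ppq = -0.517440, Gamma_pqq = 0.000000, Gamma_qpp = -0.504972, Gamma_qpq = 0.140270, Gamma_qqq = 0.000000; k2 = (-0.500000, -1.000000, 0.051744, -0.014027)
  k3: at (p, q) = (0.450000, -0.850000), (dp/dtau, dq/dtau) = (-0.494826, -1.001403); Gamma_ppp = 1.862785, Gamma_ppq = -0.517440, Gamma_pqq = 0.000000, Gamma_qpp = -0.504972, Gamma_qpq = 0.140270, Gamma_qqq = 0.000000; k3 = (-0.494826, -1.001403, 0.056696, -0.015369)
  k4: at (p, q) = (0.401035, -0.950281), (dp/dtau, dq/dtau) = (-0.488661, -1.003074); Gamma_ppp = 1.732897, Gamma_ppq = -0.540133, Gamma_pqq = 0.000000, Gamma_qpp = -0.436090, Gamma_qpq = 0.135927, Gamma_qqq = 0.000000; k4 = (-0.488661, -1.003074, 0.115709, -0.029119)
  Y <- Y + (h/6)(k1 + 2k2 + 2k3 + k4): p = 0.4007, q = -0.9502, dp/dtau = -0.4889, dq/dtau = -1.0029
step 2:
  k1: at (p, q) = (0.400723, -0.950196), (dp/dtau, dq/dtau) = (-0.488914, -1.002930); Gamma_ppp = 1.732547, Gamma_ppq = -0.540444, Gamma_pqq = 0.000000, Gamma_qpp = -0.435960, Gamma_qpq = 0.135992, Gamma_qqq = 0.000000; k1 = (-0.488914, -1.002930, 0.115868, -0.029156)
  k2: at (p, q) = (0.351832, -1.050489), (dp/dtau, dq/dtau) = (-0.477327, -1.005846); Gamma_ppp = 1.574662, Gamma_ppq = -0.559452, Gamma_pqq = 0.000000, Gamma_qpp = -0.358440, Gamma_qpq = 0.127348, Gamma_qqq = 0.000000; k2 = (-0.477327, -1.005846, 0.178432, -0.040617)
  k3: at (p, q) = (0.352990, -1.050781), (dp/dtau, dq/dtau) = (-0.471070, -1.006992); Gamma_ppp = 1.576734, Gamma_ppq = -0.558349, Gamma_pqq = 0.000000, Gamma_qpp = -0.359267, Gamma_qpq = 0.127223, Gamma_qqq = 0.000000; k3 = (-0.471070, -1.006992, 0.179833, -0.040976)
  k4: at (p, q) = (0.306509, -1.151594), (dp/dtau, dq/dtau) = (-0.452947, -1.011126); Gamma_ppp = 1.399127, Gamma_ppq = -0.570590, Gamma_pqq = 0.000000, Gamma_qpp = -0.280771, Gamma_qpq = 0.114503, Gamma_qqq = 0.000000; k4 = (-0.452947, -1.011126, 0.235598, -0.047279)
  Y <- Y + (h/6)(k1 + 2k2 + 2k3 + k4): p = 0.3061, q = -1.1515, dp/dtau = -0.4533, dq/dtau = -1.0109
step 3:
  k1: at (p, q) = (0.306101, -1.151520), (dp/dtau, dq/dtau) = (-0.453314, -1.010918); Gamma_ppp = 1.398126, Gamma_ppq = -0.570941, Gamma_pqq = 0.000000, Gamma_qpp = -0.280393, Gamma_qpq = 0.114502, Gamma_qqq = 0.000000; k1 = (-0.453314, -1.010918, 0.235977, -0.047325)
  k2: at (p, q) = (0.260770, -1.252612), (dp/dtau, dq/dtau) = (-0.429716, -1.015650); Gamma_ppp = 1.203650, Gamma_ppq = -0.576970, Gamma_pqq = 0.000000, Gamma_qpp = -0.205872, Gamma_qpq = 0.098685, Gamma_qqq = 0.000000; k2 = (-0.429716, -1.015650, 0.281366, -0.048125)
  k3: at (p, q) = (0.263129, -1.253085), (dp/dtau, dq/dtau) = (-0.425177, -1.015730); Gamma_ppp = 1.210708, Gamma_ppq = -0.575149, Gamma_pqq = 0.000000, Gamma_qpp = -0.208213, Gamma_qpq = 0.098912, Gamma_qqq = 0.000000; k3 = (-0.425177, -1.015730, 0.277907, -0.047793)
  k4: at (p, q) = (0.221066, -1.354666), (dp/dtau, dq/dtau) = (-0.397732, -1.020476); Gamma_ppp = 1.014675, Gamma_ppq = -0.573741, Gamma_pqq = 0.000000, Gamma_qpp = -0.144702, Gamma_qpq = 0.081821, Gamma_qqq = 0.000000; k4 = (-0.397732, -1.020476, 0.305223, -0.043528)
  Y <- Y + (h/6)(k1 + 2k2 + 2k3 + k4): p = 0.2207, q = -1.3547, dp/dtau = -0.3980, dq/dtau = -1.0203
step 4:
  k1: at (p, q) = (0.220740, -1.354659), (dp/dtau, dq/dtau) = (-0.397989, -1.020341); Gamma_ppp = 1.013531, Gamma_ppq = -0.573939, Gamma_pqq = 0.000000, Gamma_qpp = -0.144381, Gamma_qpq = 0.081759, Gamma_qqq = 0.000000; k1 = (-0.397989, -1.020341, 0.305597, -0.043533)
  k2: at (p, q) = (0.180941, -1.456693), (dp/dtau, dq/dtau) = (-0.367429, -1.024694); Gamma_ppp = 0.819787, Gamma_ppq = -0.566335, Gamma_pqq = 0.000000, Gamma_qpp = -0.093429, Gamma_qpq = 0.064544, Gamma_qqq = 0.000000; k2 = (-0.367429, -1.024694, 0.315779, -0.035989)
  k3: at (p, q) = (0.183997, -1.457128), (dp/dtau, dq/dtau) = (-0.366411, -1.023940); Gamma_ppp = 0.831255, Gamma_ppq = -0.564721, Gamma_pqq = 0.000000, Gamma_qpp = -0.096040, Gamma_qpq = 0.065246, Gamma_qqq = 0.000000; k3 = (-0.366411, -1.023940, 0.312145, -0.036064)
  k4: at (p, q) = (0.147458, -1.559447), (dp/dtau, dq/dtau) = (-0.335560, -1.027553); Gamma_ppp = 0.651217, Gamma_ppq = -0.552037, Gamma_pqq = 0.000000, Gamma_qpp = -0.058325, Gamma_qpq = 0.049442, Gamma_qqq = 0.000000; k4 = (-0.335560, -1.027553, 0.307364, -0.027528)
  Y <- Y + (h/6)(k1 + 2k2 + 2k3 + k4): p = 0.1474, q = -1.5595, dp/dtau = -0.3357, dq/dtau = -1.0275

Answer: p = 0.1474, q = -1.5595, dp/dtau = -0.3357, dq/dtau = -1.0275
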